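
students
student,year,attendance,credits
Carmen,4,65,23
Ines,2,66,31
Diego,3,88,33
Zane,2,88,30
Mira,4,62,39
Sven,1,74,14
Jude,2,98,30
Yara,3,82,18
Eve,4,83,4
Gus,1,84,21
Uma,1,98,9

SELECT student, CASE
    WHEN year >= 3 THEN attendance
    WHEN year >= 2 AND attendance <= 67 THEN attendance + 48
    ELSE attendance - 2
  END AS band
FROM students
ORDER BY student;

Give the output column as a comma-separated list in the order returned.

65, 88, 83, 82, 114, 96, 62, 72, 96, 82, 86

student=Carmen: year >= 3 → 65
student=Diego: year >= 3 → 88
student=Eve: year >= 3 → 83
student=Gus: ELSE → 82
student=Ines: year >= 2 AND attendance <= 67 → 114
student=Jude: ELSE → 96
student=Mira: year >= 3 → 62
student=Sven: ELSE → 72
student=Uma: ELSE → 96
student=Yara: year >= 3 → 82
student=Zane: ELSE → 86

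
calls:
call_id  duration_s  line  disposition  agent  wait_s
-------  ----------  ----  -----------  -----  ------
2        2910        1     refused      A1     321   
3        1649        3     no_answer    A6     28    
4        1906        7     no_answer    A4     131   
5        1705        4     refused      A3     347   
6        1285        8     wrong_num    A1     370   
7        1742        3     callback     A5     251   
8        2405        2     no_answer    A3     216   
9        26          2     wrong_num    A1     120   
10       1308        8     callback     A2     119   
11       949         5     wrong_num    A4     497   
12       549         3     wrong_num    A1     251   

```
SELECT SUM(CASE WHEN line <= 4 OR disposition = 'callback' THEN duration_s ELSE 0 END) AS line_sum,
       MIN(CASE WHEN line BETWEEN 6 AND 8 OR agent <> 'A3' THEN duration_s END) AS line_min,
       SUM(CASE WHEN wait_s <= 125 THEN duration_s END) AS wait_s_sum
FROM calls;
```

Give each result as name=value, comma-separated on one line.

[line_sum: line <= 4 OR disposition = 'callback']
call_id=2: ✓ → 2910
call_id=3: ✓ → 1649
call_id=4: ✗
call_id=5: ✓ → 1705
call_id=6: ✗
call_id=7: ✓ → 1742
call_id=8: ✓ → 2405
call_id=9: ✓ → 26
call_id=10: ✓ → 1308
call_id=11: ✗
call_id=12: ✓ → 549
line_sum = 2910 + 1649 + 1705 + 1742 + 2405 + 26 + 1308 + 549 = 12294
—
[line_min: line BETWEEN 6 AND 8 OR agent <> 'A3']
call_id=2: ✓ → 2910
call_id=3: ✓ → 1649
call_id=4: ✓ → 1906
call_id=5: ✗
call_id=6: ✓ → 1285
call_id=7: ✓ → 1742
call_id=8: ✗
call_id=9: ✓ → 26
call_id=10: ✓ → 1308
call_id=11: ✓ → 949
call_id=12: ✓ → 549
line_min = MIN(2910, 1649, 1906, 1285, 1742, 26, 1308, 949, 549) = 26
—
[wait_s_sum: wait_s <= 125]
call_id=2: ✗
call_id=3: ✓ → 1649
call_id=4: ✗
call_id=5: ✗
call_id=6: ✗
call_id=7: ✗
call_id=8: ✗
call_id=9: ✓ → 26
call_id=10: ✓ → 1308
call_id=11: ✗
call_id=12: ✗
wait_s_sum = 1649 + 26 + 1308 = 2983

line_sum=12294, line_min=26, wait_s_sum=2983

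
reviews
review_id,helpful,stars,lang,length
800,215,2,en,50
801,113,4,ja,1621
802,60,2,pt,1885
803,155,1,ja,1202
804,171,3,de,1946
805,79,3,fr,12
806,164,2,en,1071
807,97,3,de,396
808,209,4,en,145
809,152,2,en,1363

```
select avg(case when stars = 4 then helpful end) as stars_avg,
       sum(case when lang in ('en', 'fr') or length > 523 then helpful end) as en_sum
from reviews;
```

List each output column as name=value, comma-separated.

stars_avg=161, en_sum=1318

[stars_avg: stars = 4]
review_id=800: ✗
review_id=801: ✓ → 113
review_id=802: ✗
review_id=803: ✗
review_id=804: ✗
review_id=805: ✗
review_id=806: ✗
review_id=807: ✗
review_id=808: ✓ → 209
review_id=809: ✗
stars_avg = (113 + 209) / 2 = 161
—
[en_sum: lang in ('en', 'fr') or length > 523]
review_id=800: ✓ → 215
review_id=801: ✓ → 113
review_id=802: ✓ → 60
review_id=803: ✓ → 155
review_id=804: ✓ → 171
review_id=805: ✓ → 79
review_id=806: ✓ → 164
review_id=807: ✗
review_id=808: ✓ → 209
review_id=809: ✓ → 152
en_sum = 215 + 113 + 60 + 155 + 171 + 79 + 164 + 209 + 152 = 1318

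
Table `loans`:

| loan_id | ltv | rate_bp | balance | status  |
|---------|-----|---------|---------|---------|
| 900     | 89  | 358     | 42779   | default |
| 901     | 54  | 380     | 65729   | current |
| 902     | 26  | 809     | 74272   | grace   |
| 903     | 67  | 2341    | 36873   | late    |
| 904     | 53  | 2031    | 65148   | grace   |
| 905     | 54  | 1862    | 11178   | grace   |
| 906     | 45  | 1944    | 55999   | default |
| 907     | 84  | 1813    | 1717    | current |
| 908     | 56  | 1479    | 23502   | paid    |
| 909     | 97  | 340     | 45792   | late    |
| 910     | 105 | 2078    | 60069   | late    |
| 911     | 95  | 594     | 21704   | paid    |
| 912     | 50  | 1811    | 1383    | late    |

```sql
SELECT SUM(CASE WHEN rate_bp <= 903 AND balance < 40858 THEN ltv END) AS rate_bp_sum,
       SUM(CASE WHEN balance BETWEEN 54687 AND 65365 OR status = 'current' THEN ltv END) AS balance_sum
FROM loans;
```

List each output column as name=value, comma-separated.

[rate_bp_sum: rate_bp <= 903 AND balance < 40858]
loan_id=900: ✗
loan_id=901: ✗
loan_id=902: ✗
loan_id=903: ✗
loan_id=904: ✗
loan_id=905: ✗
loan_id=906: ✗
loan_id=907: ✗
loan_id=908: ✗
loan_id=909: ✗
loan_id=910: ✗
loan_id=911: ✓ → 95
loan_id=912: ✗
rate_bp_sum = 95
—
[balance_sum: balance BETWEEN 54687 AND 65365 OR status = 'current']
loan_id=900: ✗
loan_id=901: ✓ → 54
loan_id=902: ✗
loan_id=903: ✗
loan_id=904: ✓ → 53
loan_id=905: ✗
loan_id=906: ✓ → 45
loan_id=907: ✓ → 84
loan_id=908: ✗
loan_id=909: ✗
loan_id=910: ✓ → 105
loan_id=911: ✗
loan_id=912: ✗
balance_sum = 54 + 53 + 45 + 84 + 105 = 341

rate_bp_sum=95, balance_sum=341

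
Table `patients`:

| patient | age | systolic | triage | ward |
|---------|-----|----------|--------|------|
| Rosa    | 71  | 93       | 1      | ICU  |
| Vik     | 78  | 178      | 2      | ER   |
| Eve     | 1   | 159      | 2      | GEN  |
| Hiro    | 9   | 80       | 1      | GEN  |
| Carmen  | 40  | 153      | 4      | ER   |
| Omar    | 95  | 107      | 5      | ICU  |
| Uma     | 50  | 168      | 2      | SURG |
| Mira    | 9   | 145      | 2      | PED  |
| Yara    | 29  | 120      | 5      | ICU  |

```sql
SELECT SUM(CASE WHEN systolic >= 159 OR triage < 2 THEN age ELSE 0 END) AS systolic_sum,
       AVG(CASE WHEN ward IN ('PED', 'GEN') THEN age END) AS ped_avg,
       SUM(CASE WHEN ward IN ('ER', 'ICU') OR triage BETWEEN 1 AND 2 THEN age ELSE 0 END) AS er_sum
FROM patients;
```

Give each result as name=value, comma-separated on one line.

[systolic_sum: systolic >= 159 OR triage < 2]
patient=Rosa: ✓ → 71
patient=Vik: ✓ → 78
patient=Eve: ✓ → 1
patient=Hiro: ✓ → 9
patient=Carmen: ✗
patient=Omar: ✗
patient=Uma: ✓ → 50
patient=Mira: ✗
patient=Yara: ✗
systolic_sum = 71 + 78 + 1 + 9 + 50 = 209
—
[ped_avg: ward IN ('PED', 'GEN')]
patient=Rosa: ✗
patient=Vik: ✗
patient=Eve: ✓ → 1
patient=Hiro: ✓ → 9
patient=Carmen: ✗
patient=Omar: ✗
patient=Uma: ✗
patient=Mira: ✓ → 9
patient=Yara: ✗
ped_avg = (1 + 9 + 9) / 3 = 6.3333333333
—
[er_sum: ward IN ('ER', 'ICU') OR triage BETWEEN 1 AND 2]
patient=Rosa: ✓ → 71
patient=Vik: ✓ → 78
patient=Eve: ✓ → 1
patient=Hiro: ✓ → 9
patient=Carmen: ✓ → 40
patient=Omar: ✓ → 95
patient=Uma: ✓ → 50
patient=Mira: ✓ → 9
patient=Yara: ✓ → 29
er_sum = 71 + 78 + 1 + 9 + 40 + 95 + 50 + 9 + 29 = 382

systolic_sum=209, ped_avg=6.3333333333, er_sum=382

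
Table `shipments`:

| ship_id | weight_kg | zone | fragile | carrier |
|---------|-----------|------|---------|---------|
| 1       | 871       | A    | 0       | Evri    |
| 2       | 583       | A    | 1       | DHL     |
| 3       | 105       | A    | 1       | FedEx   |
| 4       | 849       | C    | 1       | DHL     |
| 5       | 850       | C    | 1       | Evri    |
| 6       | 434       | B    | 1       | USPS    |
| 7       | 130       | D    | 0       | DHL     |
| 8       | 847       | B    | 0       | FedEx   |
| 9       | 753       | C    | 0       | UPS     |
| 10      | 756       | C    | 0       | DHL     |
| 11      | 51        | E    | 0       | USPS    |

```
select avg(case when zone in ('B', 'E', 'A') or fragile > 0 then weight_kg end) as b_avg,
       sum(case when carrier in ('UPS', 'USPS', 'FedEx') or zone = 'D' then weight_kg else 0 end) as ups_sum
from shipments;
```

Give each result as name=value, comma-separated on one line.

b_avg=573.75, ups_sum=2320

[b_avg: zone in ('B', 'E', 'A') or fragile > 0]
ship_id=1: ✓ → 871
ship_id=2: ✓ → 583
ship_id=3: ✓ → 105
ship_id=4: ✓ → 849
ship_id=5: ✓ → 850
ship_id=6: ✓ → 434
ship_id=7: ✗
ship_id=8: ✓ → 847
ship_id=9: ✗
ship_id=10: ✗
ship_id=11: ✓ → 51
b_avg = (871 + 583 + 105 + 849 + 850 + 434 + 847 + 51) / 8 = 573.75
—
[ups_sum: carrier in ('UPS', 'USPS', 'FedEx') or zone = 'D']
ship_id=1: ✗
ship_id=2: ✗
ship_id=3: ✓ → 105
ship_id=4: ✗
ship_id=5: ✗
ship_id=6: ✓ → 434
ship_id=7: ✓ → 130
ship_id=8: ✓ → 847
ship_id=9: ✓ → 753
ship_id=10: ✗
ship_id=11: ✓ → 51
ups_sum = 105 + 434 + 130 + 847 + 753 + 51 = 2320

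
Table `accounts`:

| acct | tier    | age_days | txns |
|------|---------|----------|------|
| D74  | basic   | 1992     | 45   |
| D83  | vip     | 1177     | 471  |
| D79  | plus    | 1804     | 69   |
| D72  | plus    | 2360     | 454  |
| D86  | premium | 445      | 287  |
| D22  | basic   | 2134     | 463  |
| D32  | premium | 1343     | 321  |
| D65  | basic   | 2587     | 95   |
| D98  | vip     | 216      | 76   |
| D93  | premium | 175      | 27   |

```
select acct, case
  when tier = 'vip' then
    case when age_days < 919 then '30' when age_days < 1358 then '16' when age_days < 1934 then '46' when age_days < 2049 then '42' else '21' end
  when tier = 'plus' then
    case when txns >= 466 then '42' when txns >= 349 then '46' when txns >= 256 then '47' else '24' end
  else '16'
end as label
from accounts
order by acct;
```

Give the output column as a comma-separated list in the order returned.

acct=D22: tier='basic' → outer ELSE → 16
acct=D32: tier='premium' → outer ELSE → 16
acct=D65: tier='basic' → outer ELSE → 16
acct=D72: tier='plus' → inner[txns >= 349] → 46
acct=D74: tier='basic' → outer ELSE → 16
acct=D79: tier='plus' → inner[ELSE] → 24
acct=D83: tier='vip' → inner[age_days < 1358] → 16
acct=D86: tier='premium' → outer ELSE → 16
acct=D93: tier='premium' → outer ELSE → 16
acct=D98: tier='vip' → inner[age_days < 919] → 30

16, 16, 16, 46, 16, 24, 16, 16, 16, 30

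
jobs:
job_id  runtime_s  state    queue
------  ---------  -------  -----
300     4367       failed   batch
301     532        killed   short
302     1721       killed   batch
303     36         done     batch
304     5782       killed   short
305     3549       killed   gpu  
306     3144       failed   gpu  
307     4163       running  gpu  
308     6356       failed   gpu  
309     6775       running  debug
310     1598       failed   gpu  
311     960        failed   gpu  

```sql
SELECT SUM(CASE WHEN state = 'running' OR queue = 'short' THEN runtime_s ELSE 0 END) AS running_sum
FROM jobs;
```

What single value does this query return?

job_id=300: ✗
job_id=301: ✓ → 532
job_id=302: ✗
job_id=303: ✗
job_id=304: ✓ → 5782
job_id=305: ✗
job_id=306: ✗
job_id=307: ✓ → 4163
job_id=308: ✗
job_id=309: ✓ → 6775
job_id=310: ✗
job_id=311: ✗
running_sum = 532 + 5782 + 4163 + 6775 = 17252

17252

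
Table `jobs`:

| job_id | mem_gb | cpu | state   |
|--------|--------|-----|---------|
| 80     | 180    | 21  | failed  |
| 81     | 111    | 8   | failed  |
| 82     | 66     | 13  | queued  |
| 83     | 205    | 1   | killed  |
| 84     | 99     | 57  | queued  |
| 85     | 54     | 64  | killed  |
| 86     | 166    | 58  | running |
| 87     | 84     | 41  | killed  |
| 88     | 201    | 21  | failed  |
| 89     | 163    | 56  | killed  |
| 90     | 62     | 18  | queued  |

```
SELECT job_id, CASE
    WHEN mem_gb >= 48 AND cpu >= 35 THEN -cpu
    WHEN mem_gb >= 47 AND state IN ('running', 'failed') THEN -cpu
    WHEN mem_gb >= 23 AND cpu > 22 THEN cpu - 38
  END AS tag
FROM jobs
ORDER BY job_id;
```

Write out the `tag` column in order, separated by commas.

job_id=80: mem_gb >= 47 AND state IN ('running', 'failed') → -21
job_id=81: mem_gb >= 47 AND state IN ('running', 'failed') → -8
job_id=82: (no match → NULL) → NULL
job_id=83: (no match → NULL) → NULL
job_id=84: mem_gb >= 48 AND cpu >= 35 → -57
job_id=85: mem_gb >= 48 AND cpu >= 35 → -64
job_id=86: mem_gb >= 48 AND cpu >= 35 → -58
job_id=87: mem_gb >= 48 AND cpu >= 35 → -41
job_id=88: mem_gb >= 47 AND state IN ('running', 'failed') → -21
job_id=89: mem_gb >= 48 AND cpu >= 35 → -56
job_id=90: (no match → NULL) → NULL

-21, -8, NULL, NULL, -57, -64, -58, -41, -21, -56, NULL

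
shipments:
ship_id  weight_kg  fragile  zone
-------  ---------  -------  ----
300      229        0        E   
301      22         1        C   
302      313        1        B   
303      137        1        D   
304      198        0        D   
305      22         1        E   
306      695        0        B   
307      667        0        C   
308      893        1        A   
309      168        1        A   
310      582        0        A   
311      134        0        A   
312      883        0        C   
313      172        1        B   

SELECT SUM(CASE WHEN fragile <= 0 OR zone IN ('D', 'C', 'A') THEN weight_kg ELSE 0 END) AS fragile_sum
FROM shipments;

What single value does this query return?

4608

ship_id=300: ✓ → 229
ship_id=301: ✓ → 22
ship_id=302: ✗
ship_id=303: ✓ → 137
ship_id=304: ✓ → 198
ship_id=305: ✗
ship_id=306: ✓ → 695
ship_id=307: ✓ → 667
ship_id=308: ✓ → 893
ship_id=309: ✓ → 168
ship_id=310: ✓ → 582
ship_id=311: ✓ → 134
ship_id=312: ✓ → 883
ship_id=313: ✗
fragile_sum = 229 + 22 + 137 + 198 + 695 + 667 + 893 + 168 + 582 + 134 + 883 = 4608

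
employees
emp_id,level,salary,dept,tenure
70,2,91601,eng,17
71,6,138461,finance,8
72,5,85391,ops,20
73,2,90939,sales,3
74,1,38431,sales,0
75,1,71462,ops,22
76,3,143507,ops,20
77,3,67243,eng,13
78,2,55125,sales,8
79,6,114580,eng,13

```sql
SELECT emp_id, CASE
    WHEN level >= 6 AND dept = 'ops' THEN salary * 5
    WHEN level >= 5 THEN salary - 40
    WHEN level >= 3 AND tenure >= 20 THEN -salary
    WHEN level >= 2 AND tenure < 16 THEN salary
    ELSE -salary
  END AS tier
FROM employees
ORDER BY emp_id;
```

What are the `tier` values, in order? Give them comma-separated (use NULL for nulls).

-91601, 138421, 85351, 90939, -38431, -71462, -143507, 67243, 55125, 114540

emp_id=70: ELSE → -91601
emp_id=71: level >= 5 → 138421
emp_id=72: level >= 5 → 85351
emp_id=73: level >= 2 AND tenure < 16 → 90939
emp_id=74: ELSE → -38431
emp_id=75: ELSE → -71462
emp_id=76: level >= 3 AND tenure >= 20 → -143507
emp_id=77: level >= 2 AND tenure < 16 → 67243
emp_id=78: level >= 2 AND tenure < 16 → 55125
emp_id=79: level >= 5 → 114540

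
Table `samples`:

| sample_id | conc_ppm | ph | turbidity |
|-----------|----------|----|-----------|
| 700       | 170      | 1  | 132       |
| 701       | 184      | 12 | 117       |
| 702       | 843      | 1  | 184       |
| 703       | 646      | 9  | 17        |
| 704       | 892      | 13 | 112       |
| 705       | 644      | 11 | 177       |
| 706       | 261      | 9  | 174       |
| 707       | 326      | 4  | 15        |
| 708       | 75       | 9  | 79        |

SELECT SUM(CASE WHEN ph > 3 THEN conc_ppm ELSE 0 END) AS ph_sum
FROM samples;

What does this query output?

sample_id=700: ✗
sample_id=701: ✓ → 184
sample_id=702: ✗
sample_id=703: ✓ → 646
sample_id=704: ✓ → 892
sample_id=705: ✓ → 644
sample_id=706: ✓ → 261
sample_id=707: ✓ → 326
sample_id=708: ✓ → 75
ph_sum = 184 + 646 + 892 + 644 + 261 + 326 + 75 = 3028

3028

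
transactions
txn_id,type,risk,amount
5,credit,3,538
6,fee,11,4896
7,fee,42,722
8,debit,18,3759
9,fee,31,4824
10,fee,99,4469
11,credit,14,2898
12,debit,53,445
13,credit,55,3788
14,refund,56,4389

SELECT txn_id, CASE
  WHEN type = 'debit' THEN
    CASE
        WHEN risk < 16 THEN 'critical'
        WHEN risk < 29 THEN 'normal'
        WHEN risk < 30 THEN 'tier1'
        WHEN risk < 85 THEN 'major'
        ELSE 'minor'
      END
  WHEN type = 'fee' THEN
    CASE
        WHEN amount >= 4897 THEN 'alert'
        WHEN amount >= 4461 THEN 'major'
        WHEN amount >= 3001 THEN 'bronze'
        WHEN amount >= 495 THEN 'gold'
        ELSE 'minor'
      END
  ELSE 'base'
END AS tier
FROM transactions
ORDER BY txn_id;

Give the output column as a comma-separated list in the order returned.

base, major, gold, normal, major, major, base, major, base, base

txn_id=5: type='credit' → outer ELSE → base
txn_id=6: type='fee' → inner[amount >= 4461] → major
txn_id=7: type='fee' → inner[amount >= 495] → gold
txn_id=8: type='debit' → inner[risk < 29] → normal
txn_id=9: type='fee' → inner[amount >= 4461] → major
txn_id=10: type='fee' → inner[amount >= 4461] → major
txn_id=11: type='credit' → outer ELSE → base
txn_id=12: type='debit' → inner[risk < 85] → major
txn_id=13: type='credit' → outer ELSE → base
txn_id=14: type='refund' → outer ELSE → base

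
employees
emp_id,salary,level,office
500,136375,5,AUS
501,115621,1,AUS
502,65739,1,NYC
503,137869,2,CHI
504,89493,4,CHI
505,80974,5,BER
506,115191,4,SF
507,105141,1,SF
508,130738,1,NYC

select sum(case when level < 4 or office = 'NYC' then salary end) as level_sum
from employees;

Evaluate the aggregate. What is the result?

emp_id=500: ✗
emp_id=501: ✓ → 115621
emp_id=502: ✓ → 65739
emp_id=503: ✓ → 137869
emp_id=504: ✗
emp_id=505: ✗
emp_id=506: ✗
emp_id=507: ✓ → 105141
emp_id=508: ✓ → 130738
level_sum = 115621 + 65739 + 137869 + 105141 + 130738 = 555108

555108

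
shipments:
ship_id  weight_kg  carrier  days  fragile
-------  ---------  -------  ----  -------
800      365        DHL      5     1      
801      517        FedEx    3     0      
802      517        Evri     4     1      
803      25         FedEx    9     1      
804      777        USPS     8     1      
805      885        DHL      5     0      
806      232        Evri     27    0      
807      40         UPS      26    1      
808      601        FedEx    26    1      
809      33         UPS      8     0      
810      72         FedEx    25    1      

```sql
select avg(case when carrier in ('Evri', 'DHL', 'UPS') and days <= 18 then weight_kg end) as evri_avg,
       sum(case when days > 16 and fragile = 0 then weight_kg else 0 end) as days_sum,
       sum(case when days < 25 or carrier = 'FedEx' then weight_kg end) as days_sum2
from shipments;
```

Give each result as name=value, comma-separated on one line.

evri_avg=450, days_sum=232, days_sum2=3792

[evri_avg: carrier in ('Evri', 'DHL', 'UPS') and days <= 18]
ship_id=800: ✓ → 365
ship_id=801: ✗
ship_id=802: ✓ → 517
ship_id=803: ✗
ship_id=804: ✗
ship_id=805: ✓ → 885
ship_id=806: ✗
ship_id=807: ✗
ship_id=808: ✗
ship_id=809: ✓ → 33
ship_id=810: ✗
evri_avg = (365 + 517 + 885 + 33) / 4 = 450
—
[days_sum: days > 16 and fragile = 0]
ship_id=800: ✗
ship_id=801: ✗
ship_id=802: ✗
ship_id=803: ✗
ship_id=804: ✗
ship_id=805: ✗
ship_id=806: ✓ → 232
ship_id=807: ✗
ship_id=808: ✗
ship_id=809: ✗
ship_id=810: ✗
days_sum = 232
—
[days_sum2: days < 25 or carrier = 'FedEx']
ship_id=800: ✓ → 365
ship_id=801: ✓ → 517
ship_id=802: ✓ → 517
ship_id=803: ✓ → 25
ship_id=804: ✓ → 777
ship_id=805: ✓ → 885
ship_id=806: ✗
ship_id=807: ✗
ship_id=808: ✓ → 601
ship_id=809: ✓ → 33
ship_id=810: ✓ → 72
days_sum2 = 365 + 517 + 517 + 25 + 777 + 885 + 601 + 33 + 72 = 3792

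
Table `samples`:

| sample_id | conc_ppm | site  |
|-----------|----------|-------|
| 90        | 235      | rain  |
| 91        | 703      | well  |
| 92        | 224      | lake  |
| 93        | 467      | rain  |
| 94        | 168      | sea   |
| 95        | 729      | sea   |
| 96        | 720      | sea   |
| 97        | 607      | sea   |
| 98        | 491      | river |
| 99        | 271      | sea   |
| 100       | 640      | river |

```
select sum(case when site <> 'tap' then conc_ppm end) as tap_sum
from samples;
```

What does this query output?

sample_id=90: ✓ → 235
sample_id=91: ✓ → 703
sample_id=92: ✓ → 224
sample_id=93: ✓ → 467
sample_id=94: ✓ → 168
sample_id=95: ✓ → 729
sample_id=96: ✓ → 720
sample_id=97: ✓ → 607
sample_id=98: ✓ → 491
sample_id=99: ✓ → 271
sample_id=100: ✓ → 640
tap_sum = 235 + 703 + 224 + 467 + 168 + 729 + 720 + 607 + 491 + 271 + 640 = 5255

5255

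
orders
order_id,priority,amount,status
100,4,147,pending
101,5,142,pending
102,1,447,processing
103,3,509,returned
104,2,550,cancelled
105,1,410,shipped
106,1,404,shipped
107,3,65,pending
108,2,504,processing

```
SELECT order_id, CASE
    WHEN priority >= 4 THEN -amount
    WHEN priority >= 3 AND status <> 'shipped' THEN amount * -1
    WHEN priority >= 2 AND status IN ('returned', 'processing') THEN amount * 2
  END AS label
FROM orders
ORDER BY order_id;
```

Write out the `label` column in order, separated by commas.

order_id=100: priority >= 4 → -147
order_id=101: priority >= 4 → -142
order_id=102: (no match → NULL) → NULL
order_id=103: priority >= 3 AND status <> 'shipped' → -509
order_id=104: (no match → NULL) → NULL
order_id=105: (no match → NULL) → NULL
order_id=106: (no match → NULL) → NULL
order_id=107: priority >= 3 AND status <> 'shipped' → -65
order_id=108: priority >= 2 AND status IN ('returned', 'processing') → 1008

-147, -142, NULL, -509, NULL, NULL, NULL, -65, 1008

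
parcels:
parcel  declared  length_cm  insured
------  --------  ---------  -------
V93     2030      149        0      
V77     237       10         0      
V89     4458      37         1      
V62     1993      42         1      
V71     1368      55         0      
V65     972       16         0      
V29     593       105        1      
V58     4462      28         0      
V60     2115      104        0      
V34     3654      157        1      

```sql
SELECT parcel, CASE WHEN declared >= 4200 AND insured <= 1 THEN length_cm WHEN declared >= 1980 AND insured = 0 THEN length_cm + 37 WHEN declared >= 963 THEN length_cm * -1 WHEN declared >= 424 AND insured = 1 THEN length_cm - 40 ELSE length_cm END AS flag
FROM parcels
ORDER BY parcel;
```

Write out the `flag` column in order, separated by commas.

parcel=V29: declared >= 424 AND insured = 1 → 65
parcel=V34: declared >= 963 → -157
parcel=V58: declared >= 4200 AND insured <= 1 → 28
parcel=V60: declared >= 1980 AND insured = 0 → 141
parcel=V62: declared >= 963 → -42
parcel=V65: declared >= 963 → -16
parcel=V71: declared >= 963 → -55
parcel=V77: ELSE → 10
parcel=V89: declared >= 4200 AND insured <= 1 → 37
parcel=V93: declared >= 1980 AND insured = 0 → 186

65, -157, 28, 141, -42, -16, -55, 10, 37, 186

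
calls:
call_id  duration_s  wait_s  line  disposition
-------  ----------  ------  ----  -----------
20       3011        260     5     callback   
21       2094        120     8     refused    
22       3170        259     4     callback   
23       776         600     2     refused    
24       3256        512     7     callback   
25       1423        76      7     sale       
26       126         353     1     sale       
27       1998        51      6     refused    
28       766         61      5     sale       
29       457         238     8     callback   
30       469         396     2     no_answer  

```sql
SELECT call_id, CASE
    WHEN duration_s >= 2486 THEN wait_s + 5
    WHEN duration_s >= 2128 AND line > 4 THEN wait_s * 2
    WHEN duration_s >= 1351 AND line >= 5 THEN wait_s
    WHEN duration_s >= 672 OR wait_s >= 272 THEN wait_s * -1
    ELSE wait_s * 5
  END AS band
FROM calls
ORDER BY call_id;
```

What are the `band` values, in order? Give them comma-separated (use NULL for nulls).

265, 120, 264, -600, 517, 76, -353, 51, -61, 1190, -396

call_id=20: duration_s >= 2486 → 265
call_id=21: duration_s >= 1351 AND line >= 5 → 120
call_id=22: duration_s >= 2486 → 264
call_id=23: duration_s >= 672 OR wait_s >= 272 → -600
call_id=24: duration_s >= 2486 → 517
call_id=25: duration_s >= 1351 AND line >= 5 → 76
call_id=26: duration_s >= 672 OR wait_s >= 272 → -353
call_id=27: duration_s >= 1351 AND line >= 5 → 51
call_id=28: duration_s >= 672 OR wait_s >= 272 → -61
call_id=29: ELSE → 1190
call_id=30: duration_s >= 672 OR wait_s >= 272 → -396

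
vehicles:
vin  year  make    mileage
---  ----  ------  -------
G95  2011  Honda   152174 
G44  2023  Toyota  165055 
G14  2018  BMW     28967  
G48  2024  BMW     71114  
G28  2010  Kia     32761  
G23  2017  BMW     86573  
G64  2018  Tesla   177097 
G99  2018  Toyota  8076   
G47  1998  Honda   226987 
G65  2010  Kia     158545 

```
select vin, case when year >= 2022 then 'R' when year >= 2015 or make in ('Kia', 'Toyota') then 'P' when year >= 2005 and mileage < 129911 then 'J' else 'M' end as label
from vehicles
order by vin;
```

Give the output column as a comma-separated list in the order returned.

P, P, P, R, M, R, P, P, M, P

vin=G14: year >= 2015 or make in ('Kia', 'Toyota') → P
vin=G23: year >= 2015 or make in ('Kia', 'Toyota') → P
vin=G28: year >= 2015 or make in ('Kia', 'Toyota') → P
vin=G44: year >= 2022 → R
vin=G47: ELSE → M
vin=G48: year >= 2022 → R
vin=G64: year >= 2015 or make in ('Kia', 'Toyota') → P
vin=G65: year >= 2015 or make in ('Kia', 'Toyota') → P
vin=G95: ELSE → M
vin=G99: year >= 2015 or make in ('Kia', 'Toyota') → P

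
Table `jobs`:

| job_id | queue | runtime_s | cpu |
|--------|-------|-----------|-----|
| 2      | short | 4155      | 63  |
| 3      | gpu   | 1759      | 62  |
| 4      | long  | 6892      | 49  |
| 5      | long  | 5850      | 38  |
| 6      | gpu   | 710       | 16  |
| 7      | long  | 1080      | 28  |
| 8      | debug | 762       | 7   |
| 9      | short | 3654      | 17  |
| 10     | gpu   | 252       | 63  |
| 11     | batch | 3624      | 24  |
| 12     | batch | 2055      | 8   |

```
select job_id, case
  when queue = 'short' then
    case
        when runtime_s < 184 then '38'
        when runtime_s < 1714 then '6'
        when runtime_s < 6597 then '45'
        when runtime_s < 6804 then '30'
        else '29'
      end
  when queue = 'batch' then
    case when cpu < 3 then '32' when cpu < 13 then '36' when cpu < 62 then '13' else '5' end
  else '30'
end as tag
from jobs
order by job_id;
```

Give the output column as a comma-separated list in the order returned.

job_id=2: queue='short' → inner[runtime_s < 6597] → 45
job_id=3: queue='gpu' → outer ELSE → 30
job_id=4: queue='long' → outer ELSE → 30
job_id=5: queue='long' → outer ELSE → 30
job_id=6: queue='gpu' → outer ELSE → 30
job_id=7: queue='long' → outer ELSE → 30
job_id=8: queue='debug' → outer ELSE → 30
job_id=9: queue='short' → inner[runtime_s < 6597] → 45
job_id=10: queue='gpu' → outer ELSE → 30
job_id=11: queue='batch' → inner[cpu < 62] → 13
job_id=12: queue='batch' → inner[cpu < 13] → 36

45, 30, 30, 30, 30, 30, 30, 45, 30, 13, 36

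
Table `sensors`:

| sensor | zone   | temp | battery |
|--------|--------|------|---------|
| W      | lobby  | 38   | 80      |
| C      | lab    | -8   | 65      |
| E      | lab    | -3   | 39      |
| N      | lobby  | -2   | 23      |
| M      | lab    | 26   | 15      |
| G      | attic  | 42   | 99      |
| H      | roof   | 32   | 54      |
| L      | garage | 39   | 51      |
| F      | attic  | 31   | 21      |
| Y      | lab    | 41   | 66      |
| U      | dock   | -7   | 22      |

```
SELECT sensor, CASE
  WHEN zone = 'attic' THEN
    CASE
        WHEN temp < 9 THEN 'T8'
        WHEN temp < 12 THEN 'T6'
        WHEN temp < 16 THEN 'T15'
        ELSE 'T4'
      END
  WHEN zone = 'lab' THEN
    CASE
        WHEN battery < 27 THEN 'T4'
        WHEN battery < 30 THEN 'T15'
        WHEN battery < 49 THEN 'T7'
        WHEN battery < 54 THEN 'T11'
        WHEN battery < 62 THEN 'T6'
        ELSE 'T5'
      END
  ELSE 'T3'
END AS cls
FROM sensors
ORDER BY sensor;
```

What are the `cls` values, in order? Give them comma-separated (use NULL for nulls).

T5, T7, T4, T4, T3, T3, T4, T3, T3, T3, T5

sensor=C: zone='lab' → inner[ELSE] → T5
sensor=E: zone='lab' → inner[battery < 49] → T7
sensor=F: zone='attic' → inner[ELSE] → T4
sensor=G: zone='attic' → inner[ELSE] → T4
sensor=H: zone='roof' → outer ELSE → T3
sensor=L: zone='garage' → outer ELSE → T3
sensor=M: zone='lab' → inner[battery < 27] → T4
sensor=N: zone='lobby' → outer ELSE → T3
sensor=U: zone='dock' → outer ELSE → T3
sensor=W: zone='lobby' → outer ELSE → T3
sensor=Y: zone='lab' → inner[ELSE] → T5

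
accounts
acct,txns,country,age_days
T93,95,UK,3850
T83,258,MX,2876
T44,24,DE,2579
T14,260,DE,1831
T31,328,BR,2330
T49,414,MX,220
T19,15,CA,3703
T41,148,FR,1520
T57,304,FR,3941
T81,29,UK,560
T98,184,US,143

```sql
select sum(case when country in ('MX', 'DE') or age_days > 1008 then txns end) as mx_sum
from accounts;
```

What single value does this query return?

acct=T93: ✓ → 95
acct=T83: ✓ → 258
acct=T44: ✓ → 24
acct=T14: ✓ → 260
acct=T31: ✓ → 328
acct=T49: ✓ → 414
acct=T19: ✓ → 15
acct=T41: ✓ → 148
acct=T57: ✓ → 304
acct=T81: ✗
acct=T98: ✗
mx_sum = 95 + 258 + 24 + 260 + 328 + 414 + 15 + 148 + 304 = 1846

1846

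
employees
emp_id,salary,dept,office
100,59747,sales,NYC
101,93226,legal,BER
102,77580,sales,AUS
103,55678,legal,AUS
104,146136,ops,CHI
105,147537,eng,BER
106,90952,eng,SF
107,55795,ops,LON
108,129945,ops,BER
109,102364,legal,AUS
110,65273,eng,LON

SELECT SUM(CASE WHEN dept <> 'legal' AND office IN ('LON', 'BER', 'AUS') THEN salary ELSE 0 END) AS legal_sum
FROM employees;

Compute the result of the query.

emp_id=100: ✗
emp_id=101: ✗
emp_id=102: ✓ → 77580
emp_id=103: ✗
emp_id=104: ✗
emp_id=105: ✓ → 147537
emp_id=106: ✗
emp_id=107: ✓ → 55795
emp_id=108: ✓ → 129945
emp_id=109: ✗
emp_id=110: ✓ → 65273
legal_sum = 77580 + 147537 + 55795 + 129945 + 65273 = 476130

476130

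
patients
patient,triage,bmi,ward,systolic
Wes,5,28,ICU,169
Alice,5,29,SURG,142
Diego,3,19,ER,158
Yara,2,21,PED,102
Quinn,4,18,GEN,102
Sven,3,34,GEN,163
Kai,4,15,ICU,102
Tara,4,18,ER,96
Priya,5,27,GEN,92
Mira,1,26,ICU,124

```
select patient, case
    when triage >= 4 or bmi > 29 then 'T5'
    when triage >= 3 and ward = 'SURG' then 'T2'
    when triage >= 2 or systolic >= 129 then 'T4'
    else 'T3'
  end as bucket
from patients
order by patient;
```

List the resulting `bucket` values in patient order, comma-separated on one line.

T5, T4, T5, T3, T5, T5, T5, T5, T5, T4

patient=Alice: triage >= 4 or bmi > 29 → T5
patient=Diego: triage >= 2 or systolic >= 129 → T4
patient=Kai: triage >= 4 or bmi > 29 → T5
patient=Mira: ELSE → T3
patient=Priya: triage >= 4 or bmi > 29 → T5
patient=Quinn: triage >= 4 or bmi > 29 → T5
patient=Sven: triage >= 4 or bmi > 29 → T5
patient=Tara: triage >= 4 or bmi > 29 → T5
patient=Wes: triage >= 4 or bmi > 29 → T5
patient=Yara: triage >= 2 or systolic >= 129 → T4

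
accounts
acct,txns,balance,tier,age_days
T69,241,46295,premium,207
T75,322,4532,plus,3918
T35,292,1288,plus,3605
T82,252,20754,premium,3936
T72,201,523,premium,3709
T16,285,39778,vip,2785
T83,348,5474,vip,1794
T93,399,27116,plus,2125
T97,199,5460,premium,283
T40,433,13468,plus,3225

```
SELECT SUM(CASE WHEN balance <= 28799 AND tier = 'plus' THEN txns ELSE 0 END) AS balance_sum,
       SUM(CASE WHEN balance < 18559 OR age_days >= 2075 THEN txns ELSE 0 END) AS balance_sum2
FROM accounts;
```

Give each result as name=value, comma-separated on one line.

balance_sum=1446, balance_sum2=2731

[balance_sum: balance <= 28799 AND tier = 'plus']
acct=T69: ✗
acct=T75: ✓ → 322
acct=T35: ✓ → 292
acct=T82: ✗
acct=T72: ✗
acct=T16: ✗
acct=T83: ✗
acct=T93: ✓ → 399
acct=T97: ✗
acct=T40: ✓ → 433
balance_sum = 322 + 292 + 399 + 433 = 1446
—
[balance_sum2: balance < 18559 OR age_days >= 2075]
acct=T69: ✗
acct=T75: ✓ → 322
acct=T35: ✓ → 292
acct=T82: ✓ → 252
acct=T72: ✓ → 201
acct=T16: ✓ → 285
acct=T83: ✓ → 348
acct=T93: ✓ → 399
acct=T97: ✓ → 199
acct=T40: ✓ → 433
balance_sum2 = 322 + 292 + 252 + 201 + 285 + 348 + 399 + 199 + 433 = 2731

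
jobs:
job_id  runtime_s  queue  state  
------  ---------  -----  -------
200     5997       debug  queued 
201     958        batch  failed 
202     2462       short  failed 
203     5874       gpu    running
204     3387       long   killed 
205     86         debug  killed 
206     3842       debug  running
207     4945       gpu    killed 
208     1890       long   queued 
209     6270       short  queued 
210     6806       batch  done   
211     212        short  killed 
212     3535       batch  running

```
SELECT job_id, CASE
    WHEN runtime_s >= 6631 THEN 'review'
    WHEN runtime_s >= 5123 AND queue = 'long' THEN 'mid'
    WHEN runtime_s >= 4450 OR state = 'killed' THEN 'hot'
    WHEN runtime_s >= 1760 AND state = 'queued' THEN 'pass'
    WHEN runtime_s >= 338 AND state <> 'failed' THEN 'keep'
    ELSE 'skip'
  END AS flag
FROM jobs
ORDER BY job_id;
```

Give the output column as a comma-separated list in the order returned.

job_id=200: runtime_s >= 4450 OR state = 'killed' → hot
job_id=201: ELSE → skip
job_id=202: ELSE → skip
job_id=203: runtime_s >= 4450 OR state = 'killed' → hot
job_id=204: runtime_s >= 4450 OR state = 'killed' → hot
job_id=205: runtime_s >= 4450 OR state = 'killed' → hot
job_id=206: runtime_s >= 338 AND state <> 'failed' → keep
job_id=207: runtime_s >= 4450 OR state = 'killed' → hot
job_id=208: runtime_s >= 1760 AND state = 'queued' → pass
job_id=209: runtime_s >= 4450 OR state = 'killed' → hot
job_id=210: runtime_s >= 6631 → review
job_id=211: runtime_s >= 4450 OR state = 'killed' → hot
job_id=212: runtime_s >= 338 AND state <> 'failed' → keep

hot, skip, skip, hot, hot, hot, keep, hot, pass, hot, review, hot, keep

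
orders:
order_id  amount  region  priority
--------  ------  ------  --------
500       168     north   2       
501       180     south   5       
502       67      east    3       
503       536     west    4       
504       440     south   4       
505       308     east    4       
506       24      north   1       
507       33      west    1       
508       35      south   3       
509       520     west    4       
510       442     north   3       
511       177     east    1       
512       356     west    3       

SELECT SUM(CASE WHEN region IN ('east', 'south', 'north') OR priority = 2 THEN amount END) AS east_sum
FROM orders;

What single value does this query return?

order_id=500: ✓ → 168
order_id=501: ✓ → 180
order_id=502: ✓ → 67
order_id=503: ✗
order_id=504: ✓ → 440
order_id=505: ✓ → 308
order_id=506: ✓ → 24
order_id=507: ✗
order_id=508: ✓ → 35
order_id=509: ✗
order_id=510: ✓ → 442
order_id=511: ✓ → 177
order_id=512: ✗
east_sum = 168 + 180 + 67 + 440 + 308 + 24 + 35 + 442 + 177 = 1841

1841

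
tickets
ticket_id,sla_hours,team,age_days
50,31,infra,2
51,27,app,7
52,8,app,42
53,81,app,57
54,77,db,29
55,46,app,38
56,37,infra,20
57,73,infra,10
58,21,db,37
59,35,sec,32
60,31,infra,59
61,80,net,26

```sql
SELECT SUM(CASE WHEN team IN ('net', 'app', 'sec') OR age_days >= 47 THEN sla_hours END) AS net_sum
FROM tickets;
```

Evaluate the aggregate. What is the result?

ticket_id=50: ✗
ticket_id=51: ✓ → 27
ticket_id=52: ✓ → 8
ticket_id=53: ✓ → 81
ticket_id=54: ✗
ticket_id=55: ✓ → 46
ticket_id=56: ✗
ticket_id=57: ✗
ticket_id=58: ✗
ticket_id=59: ✓ → 35
ticket_id=60: ✓ → 31
ticket_id=61: ✓ → 80
net_sum = 27 + 8 + 81 + 46 + 35 + 31 + 80 = 308

308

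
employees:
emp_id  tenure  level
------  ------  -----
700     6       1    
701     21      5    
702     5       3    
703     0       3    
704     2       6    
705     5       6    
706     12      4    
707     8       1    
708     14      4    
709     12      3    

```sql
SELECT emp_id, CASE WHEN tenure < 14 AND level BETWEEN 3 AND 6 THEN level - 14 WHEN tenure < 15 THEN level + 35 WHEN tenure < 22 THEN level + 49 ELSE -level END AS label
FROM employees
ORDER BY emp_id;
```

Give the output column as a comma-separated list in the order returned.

36, 54, -11, -11, -8, -8, -10, 36, 39, -11

emp_id=700: tenure < 15 → 36
emp_id=701: tenure < 22 → 54
emp_id=702: tenure < 14 AND level BETWEEN 3 AND 6 → -11
emp_id=703: tenure < 14 AND level BETWEEN 3 AND 6 → -11
emp_id=704: tenure < 14 AND level BETWEEN 3 AND 6 → -8
emp_id=705: tenure < 14 AND level BETWEEN 3 AND 6 → -8
emp_id=706: tenure < 14 AND level BETWEEN 3 AND 6 → -10
emp_id=707: tenure < 15 → 36
emp_id=708: tenure < 15 → 39
emp_id=709: tenure < 14 AND level BETWEEN 3 AND 6 → -11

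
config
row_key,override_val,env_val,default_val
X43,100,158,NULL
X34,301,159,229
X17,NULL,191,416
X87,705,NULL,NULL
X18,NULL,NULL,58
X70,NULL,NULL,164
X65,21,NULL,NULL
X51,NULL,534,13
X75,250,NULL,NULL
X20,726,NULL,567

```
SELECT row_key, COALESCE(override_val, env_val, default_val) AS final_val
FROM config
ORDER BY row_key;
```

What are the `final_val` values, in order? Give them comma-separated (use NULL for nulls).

191, 58, 726, 301, 100, 534, 21, 164, 250, 705

row_key=X17: override_val=NULL, env_val=191 → 191
row_key=X18: override_val=NULL, env_val=NULL, default_val=58 → 58
row_key=X20: override_val=726 → 726
row_key=X34: override_val=301 → 301
row_key=X43: override_val=100 → 100
row_key=X51: override_val=NULL, env_val=534 → 534
row_key=X65: override_val=21 → 21
row_key=X70: override_val=NULL, env_val=NULL, default_val=164 → 164
row_key=X75: override_val=250 → 250
row_key=X87: override_val=705 → 705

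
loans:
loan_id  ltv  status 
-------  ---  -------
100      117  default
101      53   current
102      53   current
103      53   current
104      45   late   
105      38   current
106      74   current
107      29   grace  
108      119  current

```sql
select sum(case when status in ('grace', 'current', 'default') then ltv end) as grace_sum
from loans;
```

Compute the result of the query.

loan_id=100: ✓ → 117
loan_id=101: ✓ → 53
loan_id=102: ✓ → 53
loan_id=103: ✓ → 53
loan_id=104: ✗
loan_id=105: ✓ → 38
loan_id=106: ✓ → 74
loan_id=107: ✓ → 29
loan_id=108: ✓ → 119
grace_sum = 117 + 53 + 53 + 53 + 38 + 74 + 29 + 119 = 536

536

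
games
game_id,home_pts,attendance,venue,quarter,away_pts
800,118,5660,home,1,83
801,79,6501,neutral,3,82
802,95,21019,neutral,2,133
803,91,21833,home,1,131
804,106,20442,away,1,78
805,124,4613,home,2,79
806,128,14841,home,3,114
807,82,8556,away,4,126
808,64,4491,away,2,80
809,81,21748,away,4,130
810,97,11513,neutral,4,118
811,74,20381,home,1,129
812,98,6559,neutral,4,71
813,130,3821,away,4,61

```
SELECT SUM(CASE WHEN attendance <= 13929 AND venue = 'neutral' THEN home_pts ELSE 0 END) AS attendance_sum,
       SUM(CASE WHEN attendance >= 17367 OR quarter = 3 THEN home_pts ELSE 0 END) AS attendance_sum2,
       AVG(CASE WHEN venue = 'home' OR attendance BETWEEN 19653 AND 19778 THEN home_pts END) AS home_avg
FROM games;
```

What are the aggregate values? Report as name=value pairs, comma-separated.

[attendance_sum: attendance <= 13929 AND venue = 'neutral']
game_id=800: ✗
game_id=801: ✓ → 79
game_id=802: ✗
game_id=803: ✗
game_id=804: ✗
game_id=805: ✗
game_id=806: ✗
game_id=807: ✗
game_id=808: ✗
game_id=809: ✗
game_id=810: ✓ → 97
game_id=811: ✗
game_id=812: ✓ → 98
game_id=813: ✗
attendance_sum = 79 + 97 + 98 = 274
—
[attendance_sum2: attendance >= 17367 OR quarter = 3]
game_id=800: ✗
game_id=801: ✓ → 79
game_id=802: ✓ → 95
game_id=803: ✓ → 91
game_id=804: ✓ → 106
game_id=805: ✗
game_id=806: ✓ → 128
game_id=807: ✗
game_id=808: ✗
game_id=809: ✓ → 81
game_id=810: ✗
game_id=811: ✓ → 74
game_id=812: ✗
game_id=813: ✗
attendance_sum2 = 79 + 95 + 91 + 106 + 128 + 81 + 74 = 654
—
[home_avg: venue = 'home' OR attendance BETWEEN 19653 AND 19778]
game_id=800: ✓ → 118
game_id=801: ✗
game_id=802: ✗
game_id=803: ✓ → 91
game_id=804: ✗
game_id=805: ✓ → 124
game_id=806: ✓ → 128
game_id=807: ✗
game_id=808: ✗
game_id=809: ✗
game_id=810: ✗
game_id=811: ✓ → 74
game_id=812: ✗
game_id=813: ✗
home_avg = (118 + 91 + 124 + 128 + 74) / 5 = 107

attendance_sum=274, attendance_sum2=654, home_avg=107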